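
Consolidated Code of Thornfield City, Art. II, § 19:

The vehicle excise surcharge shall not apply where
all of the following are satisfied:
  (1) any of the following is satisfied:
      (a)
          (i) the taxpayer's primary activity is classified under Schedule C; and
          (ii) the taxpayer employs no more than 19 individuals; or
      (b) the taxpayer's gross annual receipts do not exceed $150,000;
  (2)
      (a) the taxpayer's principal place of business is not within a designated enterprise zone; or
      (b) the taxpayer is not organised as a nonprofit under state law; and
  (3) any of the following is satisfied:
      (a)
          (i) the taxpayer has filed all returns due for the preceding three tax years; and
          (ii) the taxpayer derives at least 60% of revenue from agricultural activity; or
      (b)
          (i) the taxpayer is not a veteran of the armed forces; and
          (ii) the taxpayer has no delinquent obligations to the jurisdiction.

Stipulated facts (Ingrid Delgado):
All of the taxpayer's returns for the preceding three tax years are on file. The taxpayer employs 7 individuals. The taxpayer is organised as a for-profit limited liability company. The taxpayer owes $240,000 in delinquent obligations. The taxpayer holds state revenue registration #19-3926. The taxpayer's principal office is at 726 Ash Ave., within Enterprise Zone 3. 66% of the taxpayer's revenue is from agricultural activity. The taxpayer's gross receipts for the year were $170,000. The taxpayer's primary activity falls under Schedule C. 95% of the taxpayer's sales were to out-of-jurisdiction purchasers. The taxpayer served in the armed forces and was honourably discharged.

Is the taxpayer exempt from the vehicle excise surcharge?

(i) Schedule C activity — met.
(ii) ≤ 19 employees — satisfied.
So (a) is satisfied (T AND T).
(b) receipts ≤ $150,000 — fails.
(1) = T OR F = true.
(a) not (in enterprise zone) — fails.
(b) not (nonprofit) — met.
(2) = F OR T = true.
(i) returns current — holds.
(ii) ≥60% agricultural — holds.
(a) = T AND T = true.
(i) not (veteran) — fails.
(ii) no delinquency — not satisfied.
(b): F AND F → false.
So (3) is satisfied (T OR F).
So Overall is satisfied (T AND T AND T).

Yes — exempt.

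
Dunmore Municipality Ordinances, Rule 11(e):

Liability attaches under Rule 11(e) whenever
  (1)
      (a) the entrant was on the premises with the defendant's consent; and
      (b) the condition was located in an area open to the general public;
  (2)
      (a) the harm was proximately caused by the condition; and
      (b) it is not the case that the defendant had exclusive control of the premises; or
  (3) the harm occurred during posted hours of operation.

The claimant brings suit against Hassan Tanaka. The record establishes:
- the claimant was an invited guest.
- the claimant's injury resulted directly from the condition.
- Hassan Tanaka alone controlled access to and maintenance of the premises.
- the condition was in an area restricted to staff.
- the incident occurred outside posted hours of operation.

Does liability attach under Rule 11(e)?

(a) consent to enter — satisfied.
(b) public area — not met.
(1): T AND F → false.
(a) proximate cause — met.
(b) not (exclusive control) — not met.
(2) = T AND F = false.
(3) during posted hours — fails.
Overall = F OR F OR F = false.

No — not liable.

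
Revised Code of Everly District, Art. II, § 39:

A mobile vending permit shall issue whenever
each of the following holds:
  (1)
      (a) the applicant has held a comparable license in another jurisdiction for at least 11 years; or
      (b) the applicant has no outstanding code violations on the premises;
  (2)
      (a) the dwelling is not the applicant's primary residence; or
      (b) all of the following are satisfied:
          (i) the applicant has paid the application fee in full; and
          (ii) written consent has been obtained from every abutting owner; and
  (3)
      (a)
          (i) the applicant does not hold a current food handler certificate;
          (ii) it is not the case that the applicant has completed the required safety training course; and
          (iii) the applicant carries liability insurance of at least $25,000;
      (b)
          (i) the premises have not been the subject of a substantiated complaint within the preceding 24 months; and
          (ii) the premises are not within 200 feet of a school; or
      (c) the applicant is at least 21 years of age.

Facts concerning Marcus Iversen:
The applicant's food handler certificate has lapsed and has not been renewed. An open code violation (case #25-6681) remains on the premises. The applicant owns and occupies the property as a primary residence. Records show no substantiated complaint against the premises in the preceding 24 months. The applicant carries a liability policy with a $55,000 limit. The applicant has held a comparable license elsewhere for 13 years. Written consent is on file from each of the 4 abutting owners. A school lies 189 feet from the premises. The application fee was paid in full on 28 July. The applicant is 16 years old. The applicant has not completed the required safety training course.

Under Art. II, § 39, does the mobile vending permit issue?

(a) prior license ≥ 11 yr — met.
(b) no code violations — not met.
(1) = T OR F = true.
(a) not (primary residence) — not satisfied.
(i) fee paid — met.
(ii) all abutters consent — holds.
(b) = T AND T = true.
So (2) is satisfied (F OR T).
(i) not (food handler cert.) — met.
(ii) not (safety training) — satisfied.
(iii) insurance ≥ $25,000 — met.
(a): T AND T AND T → true.
(i) no complaint in 24 mo. — holds.
(ii) ≥200 ft from school — not satisfied.
So (b) is not satisfied (T AND F).
(c) age ≥ 21 — not satisfied.
(3) = T OR F OR F = true.
Overall: T AND T AND T → true.

Yes — granted.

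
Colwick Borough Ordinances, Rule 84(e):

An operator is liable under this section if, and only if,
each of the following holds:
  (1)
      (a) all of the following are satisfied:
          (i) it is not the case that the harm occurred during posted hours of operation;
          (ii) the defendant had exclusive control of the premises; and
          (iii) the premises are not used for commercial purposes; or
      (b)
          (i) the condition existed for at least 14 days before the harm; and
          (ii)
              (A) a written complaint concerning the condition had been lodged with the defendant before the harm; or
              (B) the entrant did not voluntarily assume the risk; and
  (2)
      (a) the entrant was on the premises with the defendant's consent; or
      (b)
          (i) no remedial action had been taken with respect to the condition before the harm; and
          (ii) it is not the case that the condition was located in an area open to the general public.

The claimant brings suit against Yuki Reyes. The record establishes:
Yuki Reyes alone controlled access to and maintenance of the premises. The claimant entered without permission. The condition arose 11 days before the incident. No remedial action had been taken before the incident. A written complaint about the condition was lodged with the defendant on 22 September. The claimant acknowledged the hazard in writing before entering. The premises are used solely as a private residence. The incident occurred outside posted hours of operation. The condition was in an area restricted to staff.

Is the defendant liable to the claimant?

(i) not (during posted hours) — met.
(ii) exclusive control — holds.
(iii) not (commercial use) — met.
(a): T AND T AND T → true.
(i) condition ≥14 days old — fails.
(A) complaint lodged — met.
(B) no assumed risk — fails.
So (ii) is satisfied (T OR F).
So (b) is not satisfied (F AND T).
So (1) is satisfied (T OR F).
(a) consent to enter — not satisfied.
(i) no remedial action — met.
(ii) not (public area) — holds.
So (b) is satisfied (T AND T).
So (2) is satisfied (F OR T).
So Overall is satisfied (T AND T).

Yes — liable.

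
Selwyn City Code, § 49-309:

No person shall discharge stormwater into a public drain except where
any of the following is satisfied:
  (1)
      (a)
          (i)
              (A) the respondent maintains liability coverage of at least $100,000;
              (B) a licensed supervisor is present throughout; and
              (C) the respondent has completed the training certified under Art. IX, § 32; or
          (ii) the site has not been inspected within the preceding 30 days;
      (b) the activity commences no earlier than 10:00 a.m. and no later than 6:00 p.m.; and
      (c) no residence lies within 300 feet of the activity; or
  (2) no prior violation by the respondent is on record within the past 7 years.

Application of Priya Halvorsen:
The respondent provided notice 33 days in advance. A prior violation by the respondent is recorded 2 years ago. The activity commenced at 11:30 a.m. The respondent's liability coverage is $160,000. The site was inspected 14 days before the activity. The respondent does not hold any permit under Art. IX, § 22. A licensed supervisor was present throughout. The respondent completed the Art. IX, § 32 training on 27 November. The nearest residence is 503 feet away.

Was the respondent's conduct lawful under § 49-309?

Yes — lawful.

(A) coverage ≥ $100,000 — met.
(B) supervisor present — satisfied.
(C) training certified — met.
(i): T AND T AND T → true.
(ii) not (site inspected) — fails.
So (a) is satisfied (T OR F).
(b) start within hours — met.
(c) no residence in 300 ft — satisfied.
(1): T AND T AND T → true.
(2) no prior violation — not satisfied.
Overall = T OR F = true.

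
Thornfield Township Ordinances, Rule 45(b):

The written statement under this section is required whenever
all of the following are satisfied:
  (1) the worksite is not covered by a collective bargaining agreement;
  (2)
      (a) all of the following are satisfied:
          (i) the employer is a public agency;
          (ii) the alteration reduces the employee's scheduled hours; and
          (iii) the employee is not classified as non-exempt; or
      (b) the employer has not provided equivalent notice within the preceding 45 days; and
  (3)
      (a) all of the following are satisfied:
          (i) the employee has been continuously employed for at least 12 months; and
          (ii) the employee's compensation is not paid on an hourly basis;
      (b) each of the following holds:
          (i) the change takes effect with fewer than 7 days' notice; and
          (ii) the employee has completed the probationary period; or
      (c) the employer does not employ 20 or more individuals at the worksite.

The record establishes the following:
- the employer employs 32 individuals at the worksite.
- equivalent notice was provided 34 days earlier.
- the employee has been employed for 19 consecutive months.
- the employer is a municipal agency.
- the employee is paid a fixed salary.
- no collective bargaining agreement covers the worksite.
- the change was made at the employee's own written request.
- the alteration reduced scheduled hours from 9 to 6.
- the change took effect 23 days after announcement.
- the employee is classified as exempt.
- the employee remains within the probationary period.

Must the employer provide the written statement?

Yes — required.

(1) no CBA — satisfied.
(i) public agency — met.
(ii) hours reduced — satisfied.
(iii) not (non-exempt) — holds.
(a): T AND T AND T → true.
(b) no recent notice — not satisfied.
(2) = T OR F = true.
(i) tenure ≥ 12 mo. — met.
(ii) not (hourly-paid) — met.
(a): T AND T → true.
(i) < 7 days' notice — not satisfied.
(ii) past probation — not met.
So (b) is not satisfied (F AND F).
(c) not (≥ 20 at site) — fails.
So (3) is satisfied (T OR F OR F).
So Overall is satisfied (T AND T AND T).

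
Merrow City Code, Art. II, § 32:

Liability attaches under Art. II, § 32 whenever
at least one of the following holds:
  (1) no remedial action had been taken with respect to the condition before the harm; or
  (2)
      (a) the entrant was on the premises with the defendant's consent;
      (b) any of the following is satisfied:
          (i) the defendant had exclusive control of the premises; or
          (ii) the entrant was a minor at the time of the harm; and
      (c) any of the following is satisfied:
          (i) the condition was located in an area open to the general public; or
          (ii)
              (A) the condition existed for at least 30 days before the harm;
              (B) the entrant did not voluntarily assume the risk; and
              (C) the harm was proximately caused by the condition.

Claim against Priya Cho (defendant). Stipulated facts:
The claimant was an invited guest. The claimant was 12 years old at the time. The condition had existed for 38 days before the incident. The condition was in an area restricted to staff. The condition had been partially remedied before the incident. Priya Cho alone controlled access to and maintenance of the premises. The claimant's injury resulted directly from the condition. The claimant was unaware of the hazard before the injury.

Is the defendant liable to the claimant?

Yes — liable.

(1) no remedial action — fails.
(a) consent to enter — met.
(i) exclusive control — satisfied.
(ii) entrant a minor — satisfied.
So (b) is satisfied (T OR T).
(i) public area — not satisfied.
(A) condition ≥30 days old — met.
(B) no assumed risk — satisfied.
(C) proximate cause — satisfied.
(ii): T AND T AND T → true.
(c): F OR T → true.
(2): T AND T AND T → true.
Overall: F OR T → true.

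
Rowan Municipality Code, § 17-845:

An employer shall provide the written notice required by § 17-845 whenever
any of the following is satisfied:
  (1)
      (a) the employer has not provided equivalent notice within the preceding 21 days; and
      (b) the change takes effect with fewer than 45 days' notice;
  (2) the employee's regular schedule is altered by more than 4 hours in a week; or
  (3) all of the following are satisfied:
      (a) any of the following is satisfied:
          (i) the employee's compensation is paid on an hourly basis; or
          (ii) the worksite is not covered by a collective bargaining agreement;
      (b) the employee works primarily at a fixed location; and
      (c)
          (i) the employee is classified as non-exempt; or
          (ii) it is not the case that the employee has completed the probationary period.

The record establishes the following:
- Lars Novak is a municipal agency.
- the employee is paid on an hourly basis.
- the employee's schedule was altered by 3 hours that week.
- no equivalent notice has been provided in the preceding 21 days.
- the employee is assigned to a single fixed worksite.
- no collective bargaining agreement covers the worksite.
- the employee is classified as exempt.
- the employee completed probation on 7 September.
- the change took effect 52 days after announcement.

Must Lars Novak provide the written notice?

No — not required.

(a) no recent notice — met.
(b) < 45 days' notice — not met.
(1) = T AND F = false.
(2) schedule shift > 4h — not met.
(i) hourly-paid — met.
(ii) no CBA — met.
So (a) is satisfied (T OR T).
(b) fixed location — holds.
(i) non-exempt — fails.
(ii) not (past probation) — not met.
(c): F OR F → false.
(3) = T AND T AND F = false.
So Overall is not satisfied (F OR F OR F).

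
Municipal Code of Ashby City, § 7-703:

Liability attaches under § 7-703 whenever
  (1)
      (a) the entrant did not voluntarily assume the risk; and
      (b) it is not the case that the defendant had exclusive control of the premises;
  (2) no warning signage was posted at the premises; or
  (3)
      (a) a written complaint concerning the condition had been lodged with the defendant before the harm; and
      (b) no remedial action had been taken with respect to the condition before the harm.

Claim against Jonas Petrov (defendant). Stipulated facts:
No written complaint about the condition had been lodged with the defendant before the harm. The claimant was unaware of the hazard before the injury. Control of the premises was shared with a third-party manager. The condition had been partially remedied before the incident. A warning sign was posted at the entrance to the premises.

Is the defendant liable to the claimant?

(a) no assumed risk — holds.
(b) not (exclusive control) — met.
So (1) is satisfied (T AND T).
(2) no signage posted — fails.
(a) complaint lodged — not satisfied.
(b) no remedial action — fails.
(3) = F AND F = false.
Overall: T OR F OR F → true.

Yes — liable.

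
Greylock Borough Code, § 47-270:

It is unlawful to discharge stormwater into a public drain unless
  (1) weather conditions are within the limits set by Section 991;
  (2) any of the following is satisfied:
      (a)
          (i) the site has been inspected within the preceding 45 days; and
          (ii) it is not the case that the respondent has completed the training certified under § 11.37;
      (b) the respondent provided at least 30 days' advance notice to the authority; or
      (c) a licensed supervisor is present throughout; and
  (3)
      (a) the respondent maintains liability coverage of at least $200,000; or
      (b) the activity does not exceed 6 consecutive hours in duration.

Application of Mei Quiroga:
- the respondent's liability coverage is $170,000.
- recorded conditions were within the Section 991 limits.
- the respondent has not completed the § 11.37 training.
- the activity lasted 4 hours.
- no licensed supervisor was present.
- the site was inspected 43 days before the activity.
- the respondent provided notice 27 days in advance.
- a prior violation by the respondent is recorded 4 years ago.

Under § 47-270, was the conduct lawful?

Yes — lawful.

(1) weather ok — satisfied.
(i) site inspected — satisfied.
(ii) not (training certified) — met.
So (a) is satisfied (T AND T).
(b) ≥30 days' notice — not met.
(c) supervisor present — not met.
(2): T OR F OR F → true.
(a) coverage ≥ $200,000 — fails.
(b) ≤ 6 hrs duration — met.
So (3) is satisfied (F OR T).
So Overall is satisfied (T AND T AND T).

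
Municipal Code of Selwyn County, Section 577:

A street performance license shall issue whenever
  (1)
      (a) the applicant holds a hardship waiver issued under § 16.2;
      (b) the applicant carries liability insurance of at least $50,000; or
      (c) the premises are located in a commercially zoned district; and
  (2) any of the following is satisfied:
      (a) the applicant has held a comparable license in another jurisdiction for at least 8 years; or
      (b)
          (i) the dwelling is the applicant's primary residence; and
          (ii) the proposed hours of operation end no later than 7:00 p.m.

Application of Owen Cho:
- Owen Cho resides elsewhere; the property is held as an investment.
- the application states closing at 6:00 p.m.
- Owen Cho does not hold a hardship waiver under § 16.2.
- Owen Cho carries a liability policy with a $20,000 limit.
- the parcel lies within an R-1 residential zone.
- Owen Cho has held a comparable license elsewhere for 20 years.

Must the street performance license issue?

No — denied.

(a) hardship waiver — not satisfied.
(b) insurance ≥ $50,000 — not met.
(c) commercially zoned — not satisfied.
(1) = F OR F OR F = false.
(a) prior license ≥ 8 yr — holds.
(i) primary residence — not satisfied.
(ii) closes by 7 p.m. — holds.
(b): F AND T → false.
So (2) is satisfied (T OR F).
Overall: F AND T → false.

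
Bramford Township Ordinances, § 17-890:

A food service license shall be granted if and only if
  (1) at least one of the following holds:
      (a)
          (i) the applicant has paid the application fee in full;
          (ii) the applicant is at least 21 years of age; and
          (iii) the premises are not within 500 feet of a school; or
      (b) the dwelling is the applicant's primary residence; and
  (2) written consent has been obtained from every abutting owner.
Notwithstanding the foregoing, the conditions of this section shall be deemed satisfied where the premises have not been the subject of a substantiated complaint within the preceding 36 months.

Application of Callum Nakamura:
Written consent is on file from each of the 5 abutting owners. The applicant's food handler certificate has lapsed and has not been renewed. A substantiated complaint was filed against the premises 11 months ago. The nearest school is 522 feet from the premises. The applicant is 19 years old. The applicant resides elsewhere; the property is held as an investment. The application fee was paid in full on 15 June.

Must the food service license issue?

(i) fee paid — holds.
(ii) age ≥ 21 — fails.
(iii) ≥500 ft from school — satisfied.
(a): T AND F AND T → false.
(b) primary residence — fails.
(1) = F OR F = false.
(2) all abutters consent — met.
Overall: F AND T → false.
Exception (no complaint in 36 mo.) — not satisfied.
Result: main false OR exception false → false.

No — denied.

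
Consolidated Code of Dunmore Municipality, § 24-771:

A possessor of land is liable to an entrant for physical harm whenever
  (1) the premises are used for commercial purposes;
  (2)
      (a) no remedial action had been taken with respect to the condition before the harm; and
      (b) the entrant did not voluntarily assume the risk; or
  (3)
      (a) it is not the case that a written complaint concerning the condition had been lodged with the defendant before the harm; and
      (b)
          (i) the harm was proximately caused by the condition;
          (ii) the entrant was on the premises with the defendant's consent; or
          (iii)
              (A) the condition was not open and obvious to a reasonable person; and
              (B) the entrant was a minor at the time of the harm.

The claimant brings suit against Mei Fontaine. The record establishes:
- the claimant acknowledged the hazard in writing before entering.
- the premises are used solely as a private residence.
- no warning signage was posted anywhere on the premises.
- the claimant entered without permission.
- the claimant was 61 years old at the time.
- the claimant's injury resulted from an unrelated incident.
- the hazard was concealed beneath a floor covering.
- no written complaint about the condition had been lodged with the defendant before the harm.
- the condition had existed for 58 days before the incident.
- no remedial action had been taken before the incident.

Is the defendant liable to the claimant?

No — not liable.

(1) commercial use — not satisfied.
(a) no remedial action — satisfied.
(b) no assumed risk — not satisfied.
(2): T AND F → false.
(a) not (complaint lodged) — holds.
(i) proximate cause — fails.
(ii) consent to enter — fails.
(A) not open/obvious — met.
(B) entrant a minor — not met.
(iii): T AND F → false.
(b): F OR F OR F → false.
So (3) is not satisfied (T AND F).
Overall: F OR F OR F → false.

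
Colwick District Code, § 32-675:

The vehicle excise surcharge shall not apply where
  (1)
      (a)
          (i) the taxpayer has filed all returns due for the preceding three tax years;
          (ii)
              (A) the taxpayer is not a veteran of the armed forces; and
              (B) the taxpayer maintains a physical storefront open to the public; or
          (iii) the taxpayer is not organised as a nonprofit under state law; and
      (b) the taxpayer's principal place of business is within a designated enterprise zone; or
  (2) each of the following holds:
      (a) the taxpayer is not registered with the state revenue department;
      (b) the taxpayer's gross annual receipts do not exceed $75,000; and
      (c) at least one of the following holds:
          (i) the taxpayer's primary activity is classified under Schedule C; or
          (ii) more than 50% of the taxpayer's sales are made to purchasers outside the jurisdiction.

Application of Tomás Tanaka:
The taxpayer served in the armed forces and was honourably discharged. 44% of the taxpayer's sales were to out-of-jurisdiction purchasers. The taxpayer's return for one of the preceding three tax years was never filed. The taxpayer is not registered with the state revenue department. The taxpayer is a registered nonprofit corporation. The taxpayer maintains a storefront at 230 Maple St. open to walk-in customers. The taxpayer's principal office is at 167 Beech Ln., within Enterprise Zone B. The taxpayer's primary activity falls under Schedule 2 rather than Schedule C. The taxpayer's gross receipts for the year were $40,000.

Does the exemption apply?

No — not exempt.

(i) returns current — not satisfied.
(A) not (veteran) — not satisfied.
(B) has storefront — satisfied.
So (ii) is not satisfied (F AND T).
(iii) not (nonprofit) — fails.
(a) = F OR F OR F = false.
(b) in enterprise zone — holds.
(1) = F AND T = false.
(a) not (state-registered) — holds.
(b) receipts ≤ $75,000 — met.
(i) Schedule C activity — not satisfied.
(ii) >50% out-of-jur. sales — not satisfied.
(c) = F OR F = false.
(2) = T AND T AND F = false.
So Overall is not satisfied (F OR F).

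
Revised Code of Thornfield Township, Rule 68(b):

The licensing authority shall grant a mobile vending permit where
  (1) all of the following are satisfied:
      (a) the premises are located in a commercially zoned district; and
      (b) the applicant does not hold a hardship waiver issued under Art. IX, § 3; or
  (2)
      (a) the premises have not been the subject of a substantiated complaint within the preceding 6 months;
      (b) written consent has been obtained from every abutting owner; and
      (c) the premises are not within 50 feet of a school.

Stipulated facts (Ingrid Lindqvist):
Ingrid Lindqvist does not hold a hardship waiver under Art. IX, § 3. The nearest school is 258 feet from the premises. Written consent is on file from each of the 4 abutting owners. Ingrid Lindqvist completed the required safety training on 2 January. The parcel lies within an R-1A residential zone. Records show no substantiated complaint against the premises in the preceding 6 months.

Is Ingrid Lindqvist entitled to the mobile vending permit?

(a) commercially zoned — fails.
(b) not (hardship waiver) — satisfied.
(1) = F AND T = false.
(a) no complaint in 6 mo. — satisfied.
(b) all abutters consent — met.
(c) ≥50 ft from school — satisfied.
(2): T AND T AND T → true.
So Overall is satisfied (F OR T).

Yes — granted.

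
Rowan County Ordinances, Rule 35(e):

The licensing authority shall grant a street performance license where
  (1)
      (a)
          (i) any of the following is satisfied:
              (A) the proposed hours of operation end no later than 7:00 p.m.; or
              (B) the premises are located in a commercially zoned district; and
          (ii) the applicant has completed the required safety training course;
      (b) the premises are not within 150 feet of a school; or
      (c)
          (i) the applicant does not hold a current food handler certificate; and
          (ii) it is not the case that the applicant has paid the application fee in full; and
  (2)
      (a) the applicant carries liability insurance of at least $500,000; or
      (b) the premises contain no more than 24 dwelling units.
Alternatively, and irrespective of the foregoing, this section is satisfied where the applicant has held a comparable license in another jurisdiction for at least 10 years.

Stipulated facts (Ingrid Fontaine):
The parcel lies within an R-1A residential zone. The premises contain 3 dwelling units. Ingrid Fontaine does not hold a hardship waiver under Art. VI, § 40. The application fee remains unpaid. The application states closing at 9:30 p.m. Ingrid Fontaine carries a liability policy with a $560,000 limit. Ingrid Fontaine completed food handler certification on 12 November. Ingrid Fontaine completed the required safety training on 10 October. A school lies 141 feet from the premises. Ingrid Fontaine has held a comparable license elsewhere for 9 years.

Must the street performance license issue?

(A) closes by 7 p.m. — fails.
(B) commercially zoned — not satisfied.
So (i) is not satisfied (F OR F).
(ii) safety training — satisfied.
(a) = F AND T = false.
(b) ≥150 ft from school — not met.
(i) not (food handler cert.) — not satisfied.
(ii) not (fee paid) — satisfied.
So (c) is not satisfied (F AND T).
(1) = F OR F OR F = false.
(a) insurance ≥ $500,000 — satisfied.
(b) ≤ 24 units — holds.
(2) = T OR T = true.
Overall: F AND T → false.
Exception (prior license ≥ 10 yr) — not satisfied.
Result: main false OR exception false → false.

No — denied.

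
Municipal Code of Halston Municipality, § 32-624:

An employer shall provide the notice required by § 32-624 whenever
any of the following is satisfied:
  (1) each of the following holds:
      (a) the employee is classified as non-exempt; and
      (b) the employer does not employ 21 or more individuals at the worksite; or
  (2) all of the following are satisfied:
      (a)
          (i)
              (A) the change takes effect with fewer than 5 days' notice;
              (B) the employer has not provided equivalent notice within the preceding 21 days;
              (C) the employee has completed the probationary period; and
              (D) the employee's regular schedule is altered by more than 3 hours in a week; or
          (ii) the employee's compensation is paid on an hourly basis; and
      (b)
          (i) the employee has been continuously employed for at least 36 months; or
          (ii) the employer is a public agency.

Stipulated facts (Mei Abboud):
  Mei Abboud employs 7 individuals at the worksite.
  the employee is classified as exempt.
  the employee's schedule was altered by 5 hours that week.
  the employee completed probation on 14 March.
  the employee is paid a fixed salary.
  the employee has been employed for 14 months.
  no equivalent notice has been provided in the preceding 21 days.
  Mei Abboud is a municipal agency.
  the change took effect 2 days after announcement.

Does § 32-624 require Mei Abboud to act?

Yes — required.

(a) non-exempt — not satisfied.
(b) not (≥ 21 at site) — satisfied.
(1) = F AND T = false.
(A) < 5 days' notice — holds.
(B) no recent notice — holds.
(C) past probation — met.
(D) schedule shift > 3h — holds.
(i) = T AND T AND T AND T = true.
(ii) hourly-paid — not satisfied.
(a) = T OR F = true.
(i) tenure ≥ 36 mo. — fails.
(ii) public agency — met.
So (b) is satisfied (F OR T).
(2): T AND T → true.
Overall = F OR T = true.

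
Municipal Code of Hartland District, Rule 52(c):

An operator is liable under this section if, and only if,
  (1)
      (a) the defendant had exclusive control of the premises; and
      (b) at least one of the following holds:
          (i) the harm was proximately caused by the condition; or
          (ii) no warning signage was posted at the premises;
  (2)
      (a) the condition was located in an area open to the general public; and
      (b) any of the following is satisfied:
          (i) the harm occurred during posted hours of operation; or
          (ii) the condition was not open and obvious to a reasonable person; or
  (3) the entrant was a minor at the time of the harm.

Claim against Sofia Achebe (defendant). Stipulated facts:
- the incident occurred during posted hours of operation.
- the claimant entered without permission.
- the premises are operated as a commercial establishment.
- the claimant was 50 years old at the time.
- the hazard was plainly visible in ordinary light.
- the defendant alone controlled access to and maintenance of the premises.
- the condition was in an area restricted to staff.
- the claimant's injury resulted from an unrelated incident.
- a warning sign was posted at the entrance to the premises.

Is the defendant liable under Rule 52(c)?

(a) exclusive control — holds.
(i) proximate cause — not met.
(ii) no signage posted — not satisfied.
So (b) is not satisfied (F OR F).
(1) = T AND F = false.
(a) public area — not met.
(i) during posted hours — holds.
(ii) not open/obvious — not satisfied.
So (b) is satisfied (T OR F).
So (2) is not satisfied (F AND T).
(3) entrant a minor — not met.
Overall: F OR F OR F → false.

No — not liable.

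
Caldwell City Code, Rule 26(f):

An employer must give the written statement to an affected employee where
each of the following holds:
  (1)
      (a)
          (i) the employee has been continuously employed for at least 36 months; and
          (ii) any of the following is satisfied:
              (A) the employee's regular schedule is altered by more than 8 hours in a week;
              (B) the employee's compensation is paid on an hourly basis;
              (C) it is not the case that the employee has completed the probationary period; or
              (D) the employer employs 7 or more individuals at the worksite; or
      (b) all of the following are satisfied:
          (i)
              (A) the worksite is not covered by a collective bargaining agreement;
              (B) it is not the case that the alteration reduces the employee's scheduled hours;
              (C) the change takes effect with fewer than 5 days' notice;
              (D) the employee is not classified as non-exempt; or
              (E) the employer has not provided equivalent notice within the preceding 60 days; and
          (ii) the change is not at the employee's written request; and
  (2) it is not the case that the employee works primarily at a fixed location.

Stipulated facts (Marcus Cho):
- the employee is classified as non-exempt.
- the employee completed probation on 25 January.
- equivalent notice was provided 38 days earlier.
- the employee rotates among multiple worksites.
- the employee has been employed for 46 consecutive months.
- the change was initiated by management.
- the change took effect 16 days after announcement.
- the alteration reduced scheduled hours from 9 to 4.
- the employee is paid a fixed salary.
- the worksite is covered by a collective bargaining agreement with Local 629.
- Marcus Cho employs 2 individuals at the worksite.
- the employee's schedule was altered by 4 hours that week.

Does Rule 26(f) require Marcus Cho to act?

No — not required.

(i) tenure ≥ 36 mo. — satisfied.
(A) schedule shift > 8h — not met.
(B) hourly-paid — not met.
(C) not (past probation) — fails.
(D) ≥ 7 at site — not met.
So (ii) is not satisfied (F OR F OR F OR F).
(a): T AND F → false.
(A) no CBA — fails.
(B) not (hours reduced) — not met.
(C) < 5 days' notice — not satisfied.
(D) not (non-exempt) — fails.
(E) no recent notice — not met.
(i): F OR F OR F OR F OR F → false.
(ii) not employee-requested — holds.
So (b) is not satisfied (F AND T).
(1) = F OR F = false.
(2) not (fixed location) — holds.
So Overall is not satisfied (F AND T).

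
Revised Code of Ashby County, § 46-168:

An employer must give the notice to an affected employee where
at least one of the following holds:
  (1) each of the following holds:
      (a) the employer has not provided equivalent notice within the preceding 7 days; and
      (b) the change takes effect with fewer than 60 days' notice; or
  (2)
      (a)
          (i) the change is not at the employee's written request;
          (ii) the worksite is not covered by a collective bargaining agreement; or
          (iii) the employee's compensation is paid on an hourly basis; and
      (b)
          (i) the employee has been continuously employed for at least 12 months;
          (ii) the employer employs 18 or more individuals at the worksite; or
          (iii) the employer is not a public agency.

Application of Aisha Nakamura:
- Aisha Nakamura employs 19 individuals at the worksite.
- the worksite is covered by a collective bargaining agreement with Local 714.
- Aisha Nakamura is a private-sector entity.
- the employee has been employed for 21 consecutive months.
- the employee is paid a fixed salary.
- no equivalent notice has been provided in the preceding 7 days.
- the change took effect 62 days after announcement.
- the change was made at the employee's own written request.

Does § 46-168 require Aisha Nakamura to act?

No — not required.

(a) no recent notice — holds.
(b) < 60 days' notice — fails.
So (1) is not satisfied (T AND F).
(i) not employee-requested — not met.
(ii) no CBA — not satisfied.
(iii) hourly-paid — fails.
(a): F OR F OR F → false.
(i) tenure ≥ 12 mo. — met.
(ii) ≥ 18 at site — met.
(iii) not (public agency) — met.
(b): T OR T OR T → true.
(2) = F AND T = false.
So Overall is not satisfied (F OR F).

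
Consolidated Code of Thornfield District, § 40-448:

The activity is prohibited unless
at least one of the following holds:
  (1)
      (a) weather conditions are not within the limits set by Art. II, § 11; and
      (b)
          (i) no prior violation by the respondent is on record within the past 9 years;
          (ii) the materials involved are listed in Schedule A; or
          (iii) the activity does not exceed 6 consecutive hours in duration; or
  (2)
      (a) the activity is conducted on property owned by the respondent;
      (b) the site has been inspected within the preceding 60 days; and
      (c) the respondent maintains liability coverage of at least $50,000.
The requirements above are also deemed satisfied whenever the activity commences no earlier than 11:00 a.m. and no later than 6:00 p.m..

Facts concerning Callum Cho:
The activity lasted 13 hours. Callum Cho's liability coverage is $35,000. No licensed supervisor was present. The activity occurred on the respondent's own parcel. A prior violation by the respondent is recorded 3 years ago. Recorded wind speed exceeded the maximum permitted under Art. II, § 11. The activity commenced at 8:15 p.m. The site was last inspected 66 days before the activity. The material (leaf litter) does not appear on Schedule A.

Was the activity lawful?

(a) not (weather ok) — met.
(i) no prior violation — not met.
(ii) Schedule A material — not met.
(iii) ≤ 6 hrs duration — not satisfied.
So (b) is not satisfied (F OR F OR F).
So (1) is not satisfied (T AND F).
(a) own property — holds.
(b) site inspected — not satisfied.
(c) coverage ≥ $50,000 — not met.
So (2) is not satisfied (T AND F AND F).
So Overall is not satisfied (F OR F).
Exception (start within hours) — not satisfied.
Result: main false OR exception false → false.

No — unlawful.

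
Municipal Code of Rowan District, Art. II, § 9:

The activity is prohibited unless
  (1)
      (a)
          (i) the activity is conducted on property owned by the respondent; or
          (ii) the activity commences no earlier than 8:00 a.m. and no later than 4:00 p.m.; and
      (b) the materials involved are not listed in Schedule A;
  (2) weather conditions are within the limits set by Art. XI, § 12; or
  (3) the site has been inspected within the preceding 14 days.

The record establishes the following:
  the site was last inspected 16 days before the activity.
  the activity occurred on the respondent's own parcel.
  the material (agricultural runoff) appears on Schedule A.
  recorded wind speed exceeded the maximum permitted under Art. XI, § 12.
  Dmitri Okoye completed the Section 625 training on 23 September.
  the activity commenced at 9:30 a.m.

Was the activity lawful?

(i) own property — holds.
(ii) start within hours — satisfied.
(a): T OR T → true.
(b) not (Schedule A material) — not satisfied.
(1): T AND F → false.
(2) weather ok — fails.
(3) site inspected — fails.
Overall: F OR F OR F → false.

No — unlawful.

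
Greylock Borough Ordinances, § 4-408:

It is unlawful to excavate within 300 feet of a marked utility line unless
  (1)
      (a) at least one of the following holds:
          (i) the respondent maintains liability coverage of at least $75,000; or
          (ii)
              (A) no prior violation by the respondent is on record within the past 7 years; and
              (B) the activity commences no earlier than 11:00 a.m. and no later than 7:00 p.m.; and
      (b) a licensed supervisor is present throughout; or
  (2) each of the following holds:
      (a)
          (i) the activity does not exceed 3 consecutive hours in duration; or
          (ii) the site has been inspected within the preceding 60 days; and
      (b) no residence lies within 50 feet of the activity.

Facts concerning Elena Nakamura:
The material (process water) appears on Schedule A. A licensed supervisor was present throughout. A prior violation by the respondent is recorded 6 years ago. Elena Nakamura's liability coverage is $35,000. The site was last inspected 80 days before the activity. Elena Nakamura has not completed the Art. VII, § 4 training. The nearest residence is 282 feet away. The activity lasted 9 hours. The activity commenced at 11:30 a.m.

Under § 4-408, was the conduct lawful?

(i) coverage ≥ $75,000 — not satisfied.
(A) no prior violation — not met.
(B) start within hours — holds.
(ii): F AND T → false.
So (a) is not satisfied (F OR F).
(b) supervisor present — satisfied.
(1) = F AND T = false.
(i) ≤ 3 hrs duration — fails.
(ii) site inspected — fails.
(a) = F OR F = false.
(b) no residence in 50 ft — satisfied.
(2): F AND T → false.
So Overall is not satisfied (F OR F).

No — unlawful.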